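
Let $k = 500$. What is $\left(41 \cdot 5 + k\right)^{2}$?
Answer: $497025$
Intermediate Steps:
$\left(41 \cdot 5 + k\right)^{2} = \left(41 \cdot 5 + 500\right)^{2} = \left(205 + 500\right)^{2} = 705^{2} = 497025$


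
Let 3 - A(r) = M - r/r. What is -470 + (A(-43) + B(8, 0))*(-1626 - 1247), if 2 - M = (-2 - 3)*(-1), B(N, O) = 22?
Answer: -83787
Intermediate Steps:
M = -3 (M = 2 - (-2 - 3)*(-1) = 2 - (-5)*(-1) = 2 - 1*5 = 2 - 5 = -3)
A(r) = 7 (A(r) = 3 - (-3 - r/r) = 3 - (-3 - 1*1) = 3 - (-3 - 1) = 3 - 1*(-4) = 3 + 4 = 7)
-470 + (A(-43) + B(8, 0))*(-1626 - 1247) = -470 + (7 + 22)*(-1626 - 1247) = -470 + 29*(-2873) = -470 - 83317 = -83787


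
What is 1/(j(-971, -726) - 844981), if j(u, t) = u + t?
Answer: -1/846678 ≈ -1.1811e-6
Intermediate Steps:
j(u, t) = t + u
1/(j(-971, -726) - 844981) = 1/((-726 - 971) - 844981) = 1/(-1697 - 844981) = 1/(-846678) = -1/846678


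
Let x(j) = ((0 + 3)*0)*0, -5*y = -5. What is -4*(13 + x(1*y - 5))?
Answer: -52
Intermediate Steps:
y = 1 (y = -1/5*(-5) = 1)
x(j) = 0 (x(j) = (3*0)*0 = 0*0 = 0)
-4*(13 + x(1*y - 5)) = -4*(13 + 0) = -4*13 = -52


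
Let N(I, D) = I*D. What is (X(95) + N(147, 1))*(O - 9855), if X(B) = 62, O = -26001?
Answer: -7493904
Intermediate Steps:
N(I, D) = D*I
(X(95) + N(147, 1))*(O - 9855) = (62 + 1*147)*(-26001 - 9855) = (62 + 147)*(-35856) = 209*(-35856) = -7493904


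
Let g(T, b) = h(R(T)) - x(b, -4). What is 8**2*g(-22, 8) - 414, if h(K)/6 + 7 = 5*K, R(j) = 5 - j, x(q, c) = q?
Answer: 48226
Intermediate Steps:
h(K) = -42 + 30*K (h(K) = -42 + 6*(5*K) = -42 + 30*K)
g(T, b) = 108 - b - 30*T (g(T, b) = (-42 + 30*(5 - T)) - b = (-42 + (150 - 30*T)) - b = (108 - 30*T) - b = 108 - b - 30*T)
8**2*g(-22, 8) - 414 = 8**2*(108 - 1*8 - 30*(-22)) - 414 = 64*(108 - 8 + 660) - 414 = 64*760 - 414 = 48640 - 414 = 48226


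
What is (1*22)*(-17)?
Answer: -374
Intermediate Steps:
(1*22)*(-17) = 22*(-17) = -374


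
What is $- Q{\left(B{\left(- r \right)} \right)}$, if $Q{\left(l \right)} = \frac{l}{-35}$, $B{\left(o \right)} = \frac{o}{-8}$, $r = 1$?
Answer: $\frac{1}{280} \approx 0.0035714$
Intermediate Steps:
$B{\left(o \right)} = - \frac{o}{8}$ ($B{\left(o \right)} = o \left(- \frac{1}{8}\right) = - \frac{o}{8}$)
$Q{\left(l \right)} = - \frac{l}{35}$ ($Q{\left(l \right)} = l \left(- \frac{1}{35}\right) = - \frac{l}{35}$)
$- Q{\left(B{\left(- r \right)} \right)} = - \frac{\left(-1\right) \left(- \frac{\left(-1\right) 1}{8}\right)}{35} = - \frac{\left(-1\right) \left(\left(- \frac{1}{8}\right) \left(-1\right)\right)}{35} = - \frac{-1}{35 \cdot 8} = \left(-1\right) \left(- \frac{1}{280}\right) = \frac{1}{280}$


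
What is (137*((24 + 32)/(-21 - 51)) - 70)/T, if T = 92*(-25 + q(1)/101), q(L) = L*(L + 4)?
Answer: 22927/298080 ≈ 0.076916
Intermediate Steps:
q(L) = L*(4 + L)
T = -231840/101 (T = 92*(-25 + (1*(4 + 1))/101) = 92*(-25 + (1*5)*(1/101)) = 92*(-25 + 5*(1/101)) = 92*(-25 + 5/101) = 92*(-2520/101) = -231840/101 ≈ -2295.4)
(137*((24 + 32)/(-21 - 51)) - 70)/T = (137*((24 + 32)/(-21 - 51)) - 70)/(-231840/101) = (137*(56/(-72)) - 70)*(-101/231840) = (137*(56*(-1/72)) - 70)*(-101/231840) = (137*(-7/9) - 70)*(-101/231840) = (-959/9 - 70)*(-101/231840) = -1589/9*(-101/231840) = 22927/298080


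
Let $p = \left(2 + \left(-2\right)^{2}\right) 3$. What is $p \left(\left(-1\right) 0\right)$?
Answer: $0$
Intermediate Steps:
$p = 18$ ($p = \left(2 + 4\right) 3 = 6 \cdot 3 = 18$)
$p \left(\left(-1\right) 0\right) = 18 \left(\left(-1\right) 0\right) = 18 \cdot 0 = 0$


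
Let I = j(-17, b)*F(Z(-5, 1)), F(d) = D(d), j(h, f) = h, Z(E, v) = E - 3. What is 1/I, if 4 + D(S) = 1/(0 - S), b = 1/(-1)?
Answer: 8/527 ≈ 0.015180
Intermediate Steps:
b = -1
Z(E, v) = -3 + E
D(S) = -4 - 1/S (D(S) = -4 + 1/(0 - S) = -4 + 1/(-S) = -4 - 1/S)
F(d) = -4 - 1/d
I = 527/8 (I = -17*(-4 - 1/(-3 - 5)) = -17*(-4 - 1/(-8)) = -17*(-4 - 1*(-⅛)) = -17*(-4 + ⅛) = -17*(-31/8) = 527/8 ≈ 65.875)
1/I = 1/(527/8) = 8/527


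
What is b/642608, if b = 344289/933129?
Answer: 114763/199878720144 ≈ 5.7416e-7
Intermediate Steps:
b = 114763/311043 (b = 344289*(1/933129) = 114763/311043 ≈ 0.36896)
b/642608 = (114763/311043)/642608 = (114763/311043)*(1/642608) = 114763/199878720144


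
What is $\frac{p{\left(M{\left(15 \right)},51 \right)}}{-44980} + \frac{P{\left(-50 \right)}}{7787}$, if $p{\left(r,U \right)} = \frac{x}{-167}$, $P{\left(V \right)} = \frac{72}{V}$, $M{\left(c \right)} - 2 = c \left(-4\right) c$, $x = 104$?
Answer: $- \frac{962206}{5624355425} \approx -0.00017108$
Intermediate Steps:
$M{\left(c \right)} = 2 - 4 c^{2}$ ($M{\left(c \right)} = 2 + c \left(-4\right) c = 2 + - 4 c c = 2 - 4 c^{2}$)
$p{\left(r,U \right)} = - \frac{104}{167}$ ($p{\left(r,U \right)} = \frac{104}{-167} = 104 \left(- \frac{1}{167}\right) = - \frac{104}{167}$)
$\frac{p{\left(M{\left(15 \right)},51 \right)}}{-44980} + \frac{P{\left(-50 \right)}}{7787} = - \frac{104}{167 \left(-44980\right)} + \frac{72 \frac{1}{-50}}{7787} = \left(- \frac{104}{167}\right) \left(- \frac{1}{44980}\right) + 72 \left(- \frac{1}{50}\right) \frac{1}{7787} = \frac{2}{144455} - \frac{36}{194675} = - \frac{962206}{5624355425}$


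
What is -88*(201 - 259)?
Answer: 5104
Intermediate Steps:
-88*(201 - 259) = -88*(-58) = 5104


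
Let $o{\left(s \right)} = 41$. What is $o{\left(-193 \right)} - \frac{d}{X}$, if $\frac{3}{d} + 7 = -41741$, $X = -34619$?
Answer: $\frac{19752078163}{481758004} \approx 41.0$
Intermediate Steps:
$d = - \frac{1}{13916}$ ($d = \frac{3}{-7 - 41741} = \frac{3}{-41748} = 3 \left(- \frac{1}{41748}\right) = - \frac{1}{13916} \approx -7.186 \cdot 10^{-5}$)
$o{\left(-193 \right)} - \frac{d}{X} = 41 - - \frac{1}{13916 \left(-34619\right)} = 41 - \left(- \frac{1}{13916}\right) \left(- \frac{1}{34619}\right) = 41 - \frac{1}{481758004} = \frac{19752078163}{481758004}$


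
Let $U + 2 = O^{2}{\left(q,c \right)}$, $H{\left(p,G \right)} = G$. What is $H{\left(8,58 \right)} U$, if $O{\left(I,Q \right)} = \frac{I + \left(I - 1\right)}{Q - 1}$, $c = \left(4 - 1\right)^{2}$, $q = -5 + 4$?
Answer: $- \frac{3451}{32} \approx -107.84$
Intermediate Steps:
$q = -1$
$c = 9$ ($c = 3^{2} = 9$)
$O{\left(I,Q \right)} = \frac{-1 + 2 I}{-1 + Q}$ ($O{\left(I,Q \right)} = \frac{I + \left(-1 + I\right)}{-1 + Q} = \frac{-1 + 2 I}{-1 + Q}$)
$U = - \frac{119}{64}$ ($U = -2 + \left(\frac{-1 + 2 \left(-1\right)}{-1 + 9}\right)^{2} = -2 + \left(\frac{-1 - 2}{8}\right)^{2} = -2 + \left(\frac{1}{8} \left(-3\right)\right)^{2} = -2 + \left(- \frac{3}{8}\right)^{2} = -2 + \frac{9}{64} = - \frac{119}{64} \approx -1.8594$)
$H{\left(8,58 \right)} U = 58 \left(- \frac{119}{64}\right) = - \frac{3451}{32}$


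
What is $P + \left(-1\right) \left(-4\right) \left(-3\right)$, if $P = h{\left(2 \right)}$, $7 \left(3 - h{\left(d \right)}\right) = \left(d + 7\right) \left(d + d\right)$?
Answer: $- \frac{99}{7} \approx -14.143$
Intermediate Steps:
$h{\left(d \right)} = 3 - \frac{2 d \left(7 + d\right)}{7}$ ($h{\left(d \right)} = 3 - \frac{\left(d + 7\right) \left(d + d\right)}{7} = 3 - \frac{\left(7 + d\right) 2 d}{7} = 3 - \frac{2 d \left(7 + d\right)}{7}$)
$P = - \frac{15}{7}$ ($P = 3 - 4 - \frac{2 \cdot 2^{2}}{7} = 3 - 4 - \frac{8}{7} = - \frac{15}{7} \approx -2.1429$)
$P + \left(-1\right) \left(-4\right) \left(-3\right) = - \frac{15}{7} + \left(-1\right) \left(-4\right) \left(-3\right) = - \frac{15}{7} + 4 \left(-3\right) = - \frac{15}{7} - 12 = - \frac{99}{7}$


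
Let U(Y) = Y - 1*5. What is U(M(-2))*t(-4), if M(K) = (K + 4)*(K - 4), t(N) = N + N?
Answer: 136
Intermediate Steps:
t(N) = 2*N
M(K) = (-4 + K)*(4 + K) (M(K) = (4 + K)*(-4 + K) = (-4 + K)*(4 + K))
U(Y) = -5 + Y (U(Y) = Y - 5 = -5 + Y)
U(M(-2))*t(-4) = (-5 + (-16 + (-2)²))*(2*(-4)) = (-5 + (-16 + 4))*(-8) = (-5 - 12)*(-8) = -17*(-8) = 136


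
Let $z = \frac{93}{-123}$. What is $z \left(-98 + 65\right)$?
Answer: $\frac{1023}{41} \approx 24.951$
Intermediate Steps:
$z = - \frac{31}{41}$ ($z = 93 \left(- \frac{1}{123}\right) = - \frac{31}{41} \approx -0.7561$)
$z \left(-98 + 65\right) = - \frac{31 \left(-98 + 65\right)}{41} = \left(- \frac{31}{41}\right) \left(-33\right) = \frac{1023}{41}$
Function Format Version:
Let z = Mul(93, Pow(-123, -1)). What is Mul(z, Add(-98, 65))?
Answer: Rational(1023, 41) ≈ 24.951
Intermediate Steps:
z = Rational(-31, 41) (z = Mul(93, Rational(-1, 123)) = Rational(-31, 41) ≈ -0.75610)
Mul(z, Add(-98, 65)) = Mul(Rational(-31, 41), Add(-98, 65)) = Mul(Rational(-31, 41), -33) = Rational(1023, 41)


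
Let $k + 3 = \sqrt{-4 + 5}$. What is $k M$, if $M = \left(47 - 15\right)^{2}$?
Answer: $-2048$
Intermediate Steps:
$k = -2$ ($k = -3 + \sqrt{-4 + 5} = -3 + \sqrt{1} = -3 + 1 = -2$)
$M = 1024$ ($M = 32^{2} = 1024$)
$k M = \left(-2\right) 1024 = -2048$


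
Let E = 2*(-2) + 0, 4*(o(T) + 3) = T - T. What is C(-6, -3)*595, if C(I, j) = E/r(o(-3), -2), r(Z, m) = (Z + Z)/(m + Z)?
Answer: -5950/3 ≈ -1983.3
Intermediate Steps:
o(T) = -3 (o(T) = -3 + (T - T)/4 = -3 + (¼)*0 = -3 + 0 = -3)
r(Z, m) = 2*Z/(Z + m) (r(Z, m) = (2*Z)/(Z + m) = 2*Z/(Z + m))
E = -4 (E = -4 + 0 = -4)
C(I, j) = -10/3 (C(I, j) = -4/(2*(-3)/(-3 - 2)) = -4/(2*(-3)/(-5)) = -4/(2*(-3)*(-⅕)) = -4/6/5 = -4*⅚ = -10/3)
C(-6, -3)*595 = -10/3*595 = -5950/3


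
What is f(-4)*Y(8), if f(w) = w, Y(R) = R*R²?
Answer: -2048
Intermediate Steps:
Y(R) = R³
f(-4)*Y(8) = -4*8³ = -4*512 = -2048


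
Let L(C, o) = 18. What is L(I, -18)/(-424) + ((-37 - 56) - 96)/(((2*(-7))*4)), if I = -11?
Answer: 1413/424 ≈ 3.3325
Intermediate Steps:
L(I, -18)/(-424) + ((-37 - 56) - 96)/(((2*(-7))*4)) = 18/(-424) + ((-37 - 56) - 96)/(((2*(-7))*4)) = 18*(-1/424) + (-93 - 96)/((-14*4)) = -9/212 - 189/(-56) = -9/212 - 189*(-1/56) = -9/212 + 27/8 = 1413/424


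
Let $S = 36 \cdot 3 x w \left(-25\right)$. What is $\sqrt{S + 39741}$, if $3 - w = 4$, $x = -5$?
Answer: $\sqrt{26241} \approx 161.99$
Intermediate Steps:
$w = -1$ ($w = 3 - 4 = -1$)
$S = -13500$ ($S = 36 \cdot 3 \left(-5\right) \left(-1\right) \left(-25\right) = 36 \left(\left(-15\right) \left(-1\right)\right) \left(-25\right) = 36 \cdot 15 \left(-25\right) = 540 \left(-25\right) = -13500$)
$\sqrt{S + 39741} = \sqrt{-13500 + 39741} = \sqrt{26241}$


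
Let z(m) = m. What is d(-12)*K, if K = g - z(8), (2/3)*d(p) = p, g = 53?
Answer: -810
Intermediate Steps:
d(p) = 3*p/2
K = 45 (K = 53 - 1*8 = 53 - 8 = 45)
d(-12)*K = ((3/2)*(-12))*45 = -18*45 = -810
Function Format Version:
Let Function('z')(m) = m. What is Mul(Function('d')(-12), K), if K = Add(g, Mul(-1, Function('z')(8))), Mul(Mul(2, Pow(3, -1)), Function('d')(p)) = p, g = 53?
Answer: -810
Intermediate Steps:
Function('d')(p) = Mul(Rational(3, 2), p)
K = 45 (K = Add(53, Mul(-1, 8)) = Add(53, -8) = 45)
Mul(Function('d')(-12), K) = Mul(Mul(Rational(3, 2), -12), 45) = Mul(-18, 45) = -810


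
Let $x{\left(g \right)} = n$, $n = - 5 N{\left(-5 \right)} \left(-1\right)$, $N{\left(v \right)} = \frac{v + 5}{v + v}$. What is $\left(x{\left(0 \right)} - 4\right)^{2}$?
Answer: $16$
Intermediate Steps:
$N{\left(v \right)} = \frac{5 + v}{2 v}$
$n = 0$ ($n = - 5 \frac{5 - 5}{2 \left(-5\right)} \left(-1\right) = - 5 \cdot \frac{1}{2} \left(- \frac{1}{5}\right) 0 \left(-1\right) = \left(-5\right) 0 \left(-1\right) = 0 \left(-1\right) = 0$)
$x{\left(g \right)} = 0$
$\left(x{\left(0 \right)} - 4\right)^{2} = \left(0 - 4\right)^{2} = \left(-4\right)^{2} = 16$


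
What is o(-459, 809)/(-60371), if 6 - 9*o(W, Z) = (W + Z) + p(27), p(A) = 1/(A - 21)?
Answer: 2065/3260034 ≈ 0.00063343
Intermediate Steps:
p(A) = 1/(-21 + A)
o(W, Z) = 35/54 - W/9 - Z/9 (o(W, Z) = ⅔ - ((W + Z) + 1/(-21 + 27))/9 = ⅔ - ((W + Z) + 1/6)/9 = ⅔ - ((W + Z) + ⅙)/9 = ⅔ - (⅙ + W + Z)/9 = ⅔ + (-1/54 - W/9 - Z/9) = 35/54 - W/9 - Z/9)
o(-459, 809)/(-60371) = (35/54 - ⅑*(-459) - ⅑*809)/(-60371) = (35/54 + 51 - 809/9)*(-1/60371) = -2065/54*(-1/60371) = 2065/3260034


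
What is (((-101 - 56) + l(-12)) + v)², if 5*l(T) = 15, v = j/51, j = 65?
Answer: 60668521/2601 ≈ 23325.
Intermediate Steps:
v = 65/51 ≈ 1.2745
l(T) = 3 (l(T) = (⅕)*15 = 3)
(((-101 - 56) + l(-12)) + v)² = (((-101 - 56) + 3) + 65/51)² = ((-157 + 3) + 65/51)² = (-154 + 65/51)² = (-7789/51)² = 60668521/2601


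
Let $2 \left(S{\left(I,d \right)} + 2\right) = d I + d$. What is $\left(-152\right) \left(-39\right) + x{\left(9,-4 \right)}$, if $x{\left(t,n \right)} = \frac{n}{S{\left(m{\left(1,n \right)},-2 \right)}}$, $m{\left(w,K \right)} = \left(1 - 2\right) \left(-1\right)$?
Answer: $5929$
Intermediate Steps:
$m{\left(w,K \right)} = 1$ ($m{\left(w,K \right)} = \left(-1\right) \left(-1\right) = 1$)
$S{\left(I,d \right)} = -2 + \frac{d}{2} + \frac{I d}{2}$ ($S{\left(I,d \right)} = -2 + \frac{d I + d}{2} = -2 + \frac{I d + d}{2} = -2 + \frac{d + I d}{2} = -2 + \left(\frac{d}{2} + \frac{I d}{2}\right) = -2 + \frac{d}{2} + \frac{I d}{2}$)
$x{\left(t,n \right)} = - \frac{n}{4}$ ($x{\left(t,n \right)} = \frac{n}{-2 + \frac{1}{2} \left(-2\right) + \frac{1}{2} \cdot 1 \left(-2\right)} = \frac{n}{-2 - 1 - 1} = \frac{n}{-4} = n \left(- \frac{1}{4}\right) = - \frac{n}{4}$)
$\left(-152\right) \left(-39\right) + x{\left(9,-4 \right)} = \left(-152\right) \left(-39\right) - -1 = 5928 + 1 = 5929$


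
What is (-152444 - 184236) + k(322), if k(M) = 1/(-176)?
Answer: -59255681/176 ≈ -3.3668e+5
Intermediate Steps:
k(M) = -1/176
(-152444 - 184236) + k(322) = (-152444 - 184236) - 1/176 = -336680 - 1/176 = -59255681/176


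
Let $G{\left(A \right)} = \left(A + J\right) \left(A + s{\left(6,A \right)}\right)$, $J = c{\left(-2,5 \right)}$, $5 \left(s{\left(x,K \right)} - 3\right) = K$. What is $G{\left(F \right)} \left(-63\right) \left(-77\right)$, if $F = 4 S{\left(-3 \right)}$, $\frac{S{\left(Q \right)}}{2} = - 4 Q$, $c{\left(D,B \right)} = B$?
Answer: $\frac{289561041}{5} \approx 5.7912 \cdot 10^{7}$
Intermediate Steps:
$s{\left(x,K \right)} = 3 + \frac{K}{5}$
$S{\left(Q \right)} = - 8 Q$ ($S{\left(Q \right)} = 2 \left(- 4 Q\right) = - 8 Q$)
$J = 5$
$F = 96$ ($F = 4 \left(\left(-8\right) \left(-3\right)\right) = 4 \cdot 24 = 96$)
$G{\left(A \right)} = \left(3 + \frac{6 A}{5}\right) \left(5 + A\right)$ ($G{\left(A \right)} = \left(A + 5\right) \left(A + \left(3 + \frac{A}{5}\right)\right) = \left(5 + A\right) \left(3 + \frac{6 A}{5}\right) = \left(3 + \frac{6 A}{5}\right) \left(5 + A\right)$)
$G{\left(F \right)} \left(-63\right) \left(-77\right) = \left(15 + 9 \cdot 96 + \frac{6 \cdot 96^{2}}{5}\right) \left(-63\right) \left(-77\right) = \left(15 + 864 + \frac{6}{5} \cdot 9216\right) \left(-63\right) \left(-77\right) = \left(15 + 864 + \frac{55296}{5}\right) \left(-63\right) \left(-77\right) = \frac{59691}{5} \left(-63\right) \left(-77\right) = \left(- \frac{3760533}{5}\right) \left(-77\right) = \frac{289561041}{5}$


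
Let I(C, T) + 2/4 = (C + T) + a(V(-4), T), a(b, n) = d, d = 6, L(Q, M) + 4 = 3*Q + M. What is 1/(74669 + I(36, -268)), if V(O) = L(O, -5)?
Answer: 2/148885 ≈ 1.3433e-5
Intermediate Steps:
L(Q, M) = -4 + M + 3*Q (L(Q, M) = -4 + (3*Q + M) = -4 + (M + 3*Q) = -4 + M + 3*Q)
V(O) = -9 + 3*O (V(O) = -4 - 5 + 3*O = -9 + 3*O)
a(b, n) = 6
I(C, T) = 11/2 + C + T (I(C, T) = -½ + ((C + T) + 6) = -½ + (6 + C + T) = 11/2 + C + T)
1/(74669 + I(36, -268)) = 1/(74669 + (11/2 + 36 - 268)) = 1/(74669 - 453/2) = 1/(148885/2) = 2/148885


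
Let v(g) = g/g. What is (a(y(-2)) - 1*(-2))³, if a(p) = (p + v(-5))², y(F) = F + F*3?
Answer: 132651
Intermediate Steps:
y(F) = 4*F (y(F) = F + 3*F = 4*F)
v(g) = 1
a(p) = (1 + p)² (a(p) = (p + 1)² = (1 + p)²)
(a(y(-2)) - 1*(-2))³ = ((1 + 4*(-2))² - 1*(-2))³ = ((1 - 8)² + 2)³ = ((-7)² + 2)³ = (49 + 2)³ = 51³ = 132651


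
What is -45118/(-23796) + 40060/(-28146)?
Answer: 26385289/55813518 ≈ 0.47274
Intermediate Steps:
-45118/(-23796) + 40060/(-28146) = -45118*(-1/23796) + 40060*(-1/28146) = 22559/11898 - 20030/14073 = 26385289/55813518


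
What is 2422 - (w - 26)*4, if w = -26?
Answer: 2630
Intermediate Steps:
2422 - (w - 26)*4 = 2422 - (-26 - 26)*4 = 2422 - (-52)*4 = 2422 - 1*(-208) = 2422 + 208 = 2630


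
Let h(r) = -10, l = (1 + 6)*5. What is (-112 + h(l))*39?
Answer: -4758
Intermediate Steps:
l = 35 (l = 7*5 = 35)
(-112 + h(l))*39 = (-112 - 10)*39 = -122*39 = -4758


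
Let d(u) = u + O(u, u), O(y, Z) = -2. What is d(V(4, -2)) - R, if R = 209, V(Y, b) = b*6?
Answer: -223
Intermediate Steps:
V(Y, b) = 6*b
d(u) = -2 + u (d(u) = u - 2 = -2 + u)
d(V(4, -2)) - R = (-2 + 6*(-2)) - 1*209 = (-2 - 12) - 209 = -14 - 209 = -223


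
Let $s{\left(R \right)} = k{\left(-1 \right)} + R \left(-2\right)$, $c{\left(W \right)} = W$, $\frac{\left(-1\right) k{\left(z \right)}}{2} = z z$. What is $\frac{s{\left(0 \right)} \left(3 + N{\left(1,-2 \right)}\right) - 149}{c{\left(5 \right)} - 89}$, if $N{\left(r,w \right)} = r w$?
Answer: $\frac{151}{84} \approx 1.7976$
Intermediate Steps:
$k{\left(z \right)} = - 2 z^{2}$ ($k{\left(z \right)} = - 2 z z = - 2 z^{2}$)
$s{\left(R \right)} = -2 - 2 R$ ($s{\left(R \right)} = - 2 \left(-1\right)^{2} + R \left(-2\right) = \left(-2\right) 1 - 2 R = -2 - 2 R$)
$\frac{s{\left(0 \right)} \left(3 + N{\left(1,-2 \right)}\right) - 149}{c{\left(5 \right)} - 89} = \frac{\left(-2 - 0\right) \left(3 + 1 \left(-2\right)\right) - 149}{5 - 89} = \frac{\left(-2 + 0\right) \left(3 - 2\right) - 149}{-84} = \left(\left(-2\right) 1 - 149\right) \left(- \frac{1}{84}\right) = \left(-2 - 149\right) \left(- \frac{1}{84}\right) = \left(-151\right) \left(- \frac{1}{84}\right) = \frac{151}{84}$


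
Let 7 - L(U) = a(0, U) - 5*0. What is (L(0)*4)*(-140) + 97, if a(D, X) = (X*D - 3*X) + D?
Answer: -3823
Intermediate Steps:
a(D, X) = D - 3*X + D*X (a(D, X) = (D*X - 3*X) + D = (-3*X + D*X) + D = D - 3*X + D*X)
L(U) = 7 + 3*U (L(U) = 7 - ((0 - 3*U + 0*U) - 5*0) = 7 - ((0 - 3*U + 0) + 0) = 7 - (-3*U + 0) = 7 - (-3)*U = 7 + 3*U)
(L(0)*4)*(-140) + 97 = ((7 + 3*0)*4)*(-140) + 97 = ((7 + 0)*4)*(-140) + 97 = (7*4)*(-140) + 97 = 28*(-140) + 97 = -3920 + 97 = -3823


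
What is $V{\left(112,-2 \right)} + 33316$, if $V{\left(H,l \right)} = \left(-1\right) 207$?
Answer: $33109$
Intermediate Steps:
$V{\left(H,l \right)} = -207$
$V{\left(112,-2 \right)} + 33316 = -207 + 33316 = 33109$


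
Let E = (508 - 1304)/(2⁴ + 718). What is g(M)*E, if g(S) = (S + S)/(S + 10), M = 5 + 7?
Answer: -4776/4037 ≈ -1.1831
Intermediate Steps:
M = 12
g(S) = 2*S/(10 + S) (g(S) = (2*S)/(10 + S) = 2*S/(10 + S))
E = -398/367 (E = -796/(16 + 718) = -796/734 = -796*1/734 = -398/367 ≈ -1.0845)
g(M)*E = (2*12/(10 + 12))*(-398/367) = (2*12/22)*(-398/367) = (2*12*(1/22))*(-398/367) = (12/11)*(-398/367) = -4776/4037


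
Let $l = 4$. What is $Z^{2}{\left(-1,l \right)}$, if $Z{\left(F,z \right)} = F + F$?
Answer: $4$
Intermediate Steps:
$Z{\left(F,z \right)} = 2 F$
$Z^{2}{\left(-1,l \right)} = \left(2 \left(-1\right)\right)^{2} = \left(-2\right)^{2} = 4$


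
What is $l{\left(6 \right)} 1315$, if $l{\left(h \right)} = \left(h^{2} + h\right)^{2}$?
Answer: $2319660$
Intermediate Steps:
$l{\left(h \right)} = \left(h + h^{2}\right)^{2}$
$l{\left(6 \right)} 1315 = 6^{2} \left(1 + 6\right)^{2} \cdot 1315 = 36 \cdot 7^{2} \cdot 1315 = 36 \cdot 49 \cdot 1315 = 1764 \cdot 1315 = 2319660$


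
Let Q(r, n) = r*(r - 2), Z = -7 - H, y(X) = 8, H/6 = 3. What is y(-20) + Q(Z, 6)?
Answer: 683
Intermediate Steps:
H = 18 (H = 6*3 = 18)
Z = -25 (Z = -7 - 1*18 = -7 - 18 = -25)
Q(r, n) = r*(-2 + r)
y(-20) + Q(Z, 6) = 8 - 25*(-2 - 25) = 8 - 25*(-27) = 8 + 675 = 683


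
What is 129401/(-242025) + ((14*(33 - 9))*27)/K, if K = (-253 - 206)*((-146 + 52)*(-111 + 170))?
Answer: -6059432341/11409300525 ≈ -0.53110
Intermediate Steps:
K = 2545614 (K = -(-43146)*59 = -459*(-5546) = 2545614)
129401/(-242025) + ((14*(33 - 9))*27)/K = 129401/(-242025) + ((14*(33 - 9))*27)/2545614 = 129401*(-1/242025) + ((14*24)*27)*(1/2545614) = -129401/242025 + (336*27)*(1/2545614) = -129401/242025 + 9072*(1/2545614) = -129401/242025 + 168/47141 = -6059432341/11409300525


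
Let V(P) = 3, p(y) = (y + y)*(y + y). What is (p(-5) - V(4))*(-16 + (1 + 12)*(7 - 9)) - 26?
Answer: -4100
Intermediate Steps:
p(y) = 4*y² (p(y) = (2*y)*(2*y) = 4*y²)
(p(-5) - V(4))*(-16 + (1 + 12)*(7 - 9)) - 26 = (4*(-5)² - 1*3)*(-16 + (1 + 12)*(7 - 9)) - 26 = (4*25 - 3)*(-16 + 13*(-2)) - 26 = (100 - 3)*(-16 - 26) - 26 = 97*(-42) - 26 = -4074 - 26 = -4100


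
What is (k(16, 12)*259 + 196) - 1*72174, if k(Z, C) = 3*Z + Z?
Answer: -55402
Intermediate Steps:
k(Z, C) = 4*Z
(k(16, 12)*259 + 196) - 1*72174 = ((4*16)*259 + 196) - 1*72174 = (64*259 + 196) - 72174 = (16576 + 196) - 72174 = 16772 - 72174 = -55402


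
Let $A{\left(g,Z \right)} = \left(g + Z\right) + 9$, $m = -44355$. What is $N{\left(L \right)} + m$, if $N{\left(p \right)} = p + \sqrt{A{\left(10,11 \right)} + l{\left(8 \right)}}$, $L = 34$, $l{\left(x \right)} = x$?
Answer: $-44321 + \sqrt{38} \approx -44315.0$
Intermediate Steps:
$A{\left(g,Z \right)} = 9 + Z + g$ ($A{\left(g,Z \right)} = \left(Z + g\right) + 9 = 9 + Z + g$)
$N{\left(p \right)} = p + \sqrt{38}$ ($N{\left(p \right)} = p + \sqrt{\left(9 + 11 + 10\right) + 8} = p + \sqrt{30 + 8} = p + \sqrt{38}$)
$N{\left(L \right)} + m = \left(34 + \sqrt{38}\right) - 44355 = -44321 + \sqrt{38}$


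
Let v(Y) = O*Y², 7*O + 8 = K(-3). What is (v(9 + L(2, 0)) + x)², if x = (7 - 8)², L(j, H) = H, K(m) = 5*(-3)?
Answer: 3444736/49 ≈ 70301.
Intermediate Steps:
K(m) = -15
O = -23/7 (O = -8/7 + (⅐)*(-15) = -8/7 - 15/7 = -23/7 ≈ -3.2857)
v(Y) = -23*Y²/7
x = 1 (x = (-1)² = 1)
(v(9 + L(2, 0)) + x)² = (-23*(9 + 0)²/7 + 1)² = (-23/7*9² + 1)² = (-23/7*81 + 1)² = (-1863/7 + 1)² = (-1856/7)² = 3444736/49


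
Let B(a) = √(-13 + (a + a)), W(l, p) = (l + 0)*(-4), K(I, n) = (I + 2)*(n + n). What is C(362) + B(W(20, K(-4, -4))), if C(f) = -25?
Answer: -25 + I*√173 ≈ -25.0 + 13.153*I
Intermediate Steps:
K(I, n) = 2*n*(2 + I) (K(I, n) = (2 + I)*(2*n) = 2*n*(2 + I))
W(l, p) = -4*l (W(l, p) = l*(-4) = -4*l)
B(a) = √(-13 + 2*a)
C(362) + B(W(20, K(-4, -4))) = -25 + √(-13 + 2*(-4*20)) = -25 + √(-13 + 2*(-80)) = -25 + √(-13 - 160) = -25 + √(-173) = -25 + I*√173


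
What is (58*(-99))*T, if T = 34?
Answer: -195228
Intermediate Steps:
(58*(-99))*T = (58*(-99))*34 = -5742*34 = -195228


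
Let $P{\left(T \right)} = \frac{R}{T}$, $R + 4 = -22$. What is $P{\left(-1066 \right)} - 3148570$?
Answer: $- \frac{129091369}{41} \approx -3.1486 \cdot 10^{6}$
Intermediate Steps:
$R = -26$ ($R = -4 - 22 = -26$)
$P{\left(T \right)} = - \frac{26}{T}$
$P{\left(-1066 \right)} - 3148570 = - \frac{26}{-1066} - 3148570 = \left(-26\right) \left(- \frac{1}{1066}\right) - 3148570 = \frac{1}{41} - 3148570 = - \frac{129091369}{41}$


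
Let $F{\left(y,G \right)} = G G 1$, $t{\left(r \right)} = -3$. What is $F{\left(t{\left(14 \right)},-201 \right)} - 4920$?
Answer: $35481$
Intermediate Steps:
$F{\left(y,G \right)} = G^{2}$ ($F{\left(y,G \right)} = G^{2} \cdot 1 = G^{2}$)
$F{\left(t{\left(14 \right)},-201 \right)} - 4920 = \left(-201\right)^{2} - 4920 = 40401 - 4920 = 35481$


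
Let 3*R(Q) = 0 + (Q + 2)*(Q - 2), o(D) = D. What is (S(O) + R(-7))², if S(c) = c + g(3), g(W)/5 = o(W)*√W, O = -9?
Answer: 711 + 180*√3 ≈ 1022.8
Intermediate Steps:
g(W) = 5*W^(3/2) (g(W) = 5*(W*√W) = 5*W^(3/2))
R(Q) = (-2 + Q)*(2 + Q)/3 (R(Q) = (0 + (Q + 2)*(Q - 2))/3 = (0 + (2 + Q)*(-2 + Q))/3 = (0 + (-2 + Q)*(2 + Q))/3 = ((-2 + Q)*(2 + Q))/3 = (-2 + Q)*(2 + Q)/3)
S(c) = c + 15*√3 (S(c) = c + 5*3^(3/2) = c + 5*(3*√3) = c + 15*√3)
(S(O) + R(-7))² = ((-9 + 15*√3) + (-4/3 + (⅓)*(-7)²))² = ((-9 + 15*√3) + (-4/3 + (⅓)*49))² = ((-9 + 15*√3) + (-4/3 + 49/3))² = ((-9 + 15*√3) + 15)² = (6 + 15*√3)²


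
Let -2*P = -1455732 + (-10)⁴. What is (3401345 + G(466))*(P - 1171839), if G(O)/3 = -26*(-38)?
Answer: -1528442824657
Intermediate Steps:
G(O) = 2964 (G(O) = 3*(-26*(-38)) = 3*988 = 2964)
P = 722866 (P = -(-1455732 + (-10)⁴)/2 = -(-1455732 + 10000)/2 = -½*(-1445732) = 722866)
(3401345 + G(466))*(P - 1171839) = (3401345 + 2964)*(722866 - 1171839) = 3404309*(-448973) = -1528442824657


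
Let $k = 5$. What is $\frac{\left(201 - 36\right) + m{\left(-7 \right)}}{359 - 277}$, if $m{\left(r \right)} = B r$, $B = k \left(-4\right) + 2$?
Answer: $\frac{291}{82} \approx 3.5488$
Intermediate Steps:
$B = -18$ ($B = 5 \left(-4\right) + 2 = -20 + 2 = -18$)
$m{\left(r \right)} = - 18 r$
$\frac{\left(201 - 36\right) + m{\left(-7 \right)}}{359 - 277} = \frac{\left(201 - 36\right) - -126}{359 - 277} = \frac{\left(201 - 36\right) + 126}{82} = \left(165 + 126\right) \frac{1}{82} = 291 \cdot \frac{1}{82} = \frac{291}{82}$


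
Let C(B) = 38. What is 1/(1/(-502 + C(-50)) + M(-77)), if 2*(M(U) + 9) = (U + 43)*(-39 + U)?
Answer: 464/910831 ≈ 0.00050943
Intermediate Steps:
M(U) = -9 + (-39 + U)*(43 + U)/2 (M(U) = -9 + ((U + 43)*(-39 + U))/2 = -9 + ((43 + U)*(-39 + U))/2 = -9 + ((-39 + U)*(43 + U))/2 = -9 + (-39 + U)*(43 + U)/2)
1/(1/(-502 + C(-50)) + M(-77)) = 1/(1/(-502 + 38) + (-1695/2 + (½)*(-77)² + 2*(-77))) = 1/(1/(-464) + (-1695/2 + (½)*5929 - 154)) = 1/(-1/464 + (-1695/2 + 5929/2 - 154)) = 1/(-1/464 + 1963) = 1/(910831/464) = 464/910831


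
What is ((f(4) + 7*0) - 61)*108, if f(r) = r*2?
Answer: -5724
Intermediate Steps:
f(r) = 2*r
((f(4) + 7*0) - 61)*108 = ((2*4 + 7*0) - 61)*108 = ((8 + 0) - 61)*108 = (8 - 61)*108 = -53*108 = -5724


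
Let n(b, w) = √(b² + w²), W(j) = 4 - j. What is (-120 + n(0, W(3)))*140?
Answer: -16660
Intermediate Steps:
(-120 + n(0, W(3)))*140 = (-120 + √(0² + (4 - 1*3)²))*140 = (-120 + √(0 + (4 - 3)²))*140 = (-120 + √(0 + 1²))*140 = (-120 + √(0 + 1))*140 = (-120 + √1)*140 = (-120 + 1)*140 = -119*140 = -16660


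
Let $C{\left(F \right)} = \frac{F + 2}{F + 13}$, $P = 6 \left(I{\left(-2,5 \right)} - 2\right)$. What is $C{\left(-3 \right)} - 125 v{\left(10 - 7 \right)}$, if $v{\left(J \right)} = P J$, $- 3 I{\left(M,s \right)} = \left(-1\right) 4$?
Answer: $\frac{14999}{10} \approx 1499.9$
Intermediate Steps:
$I{\left(M,s \right)} = \frac{4}{3}$ ($I{\left(M,s \right)} = - \frac{\left(-1\right) 4}{3} = \left(- \frac{1}{3}\right) \left(-4\right) = \frac{4}{3}$)
$P = -4$ ($P = 6 \left(\frac{4}{3} - 2\right) = 6 \left(- \frac{2}{3}\right) = -4$)
$C{\left(F \right)} = \frac{2 + F}{13 + F}$
$v{\left(J \right)} = - 4 J$
$C{\left(-3 \right)} - 125 v{\left(10 - 7 \right)} = \frac{2 - 3}{13 - 3} - 125 \left(- 4 \left(10 - 7\right)\right) = \frac{1}{10} \left(-1\right) - 125 \left(- 4 \left(10 - 7\right)\right) = \frac{1}{10} \left(-1\right) - 125 \left(\left(-4\right) 3\right) = - \frac{1}{10} - -1500 = - \frac{1}{10} + 1500 = \frac{14999}{10}$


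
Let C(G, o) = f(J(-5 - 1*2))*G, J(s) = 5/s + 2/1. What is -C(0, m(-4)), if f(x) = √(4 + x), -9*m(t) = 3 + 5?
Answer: 0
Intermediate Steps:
m(t) = -8/9 (m(t) = -(3 + 5)/9 = -⅑*8 = -8/9)
J(s) = 2 + 5/s (J(s) = 5/s + 2*1 = 5/s + 2 = 2 + 5/s)
C(G, o) = G*√259/7 (C(G, o) = √(4 + (2 + 5/(-5 - 1*2)))*G = √(4 + (2 + 5/(-5 - 2)))*G = √(4 + (2 + 5/(-7)))*G = √(4 + (2 + 5*(-⅐)))*G = √(4 + (2 - 5/7))*G = √(4 + 9/7)*G = √(37/7)*G = (√259/7)*G = G*√259/7)
-C(0, m(-4)) = -0*√259/7 = -1*0 = 0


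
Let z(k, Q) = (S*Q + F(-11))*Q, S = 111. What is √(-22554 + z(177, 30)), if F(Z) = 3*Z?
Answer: 6*√2121 ≈ 276.33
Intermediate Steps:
z(k, Q) = Q*(-33 + 111*Q) (z(k, Q) = (111*Q + 3*(-11))*Q = (111*Q - 33)*Q = (-33 + 111*Q)*Q = Q*(-33 + 111*Q))
√(-22554 + z(177, 30)) = √(-22554 + 3*30*(-11 + 37*30)) = √(-22554 + 3*30*(-11 + 1110)) = √(-22554 + 3*30*1099) = √(-22554 + 98910) = √76356 = 6*√2121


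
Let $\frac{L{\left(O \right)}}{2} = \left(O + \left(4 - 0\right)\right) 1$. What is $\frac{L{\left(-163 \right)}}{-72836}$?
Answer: $\frac{159}{36418} \approx 0.004366$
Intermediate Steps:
$L{\left(O \right)} = 8 + 2 O$ ($L{\left(O \right)} = 2 \left(O + \left(4 - 0\right)\right) 1 = 2 \left(O + \left(4 + 0\right)\right) 1 = 2 \left(O + 4\right) 1 = 2 \left(4 + O\right) 1 = 2 \left(4 + O\right) = 8 + 2 O$)
$\frac{L{\left(-163 \right)}}{-72836} = \frac{8 + 2 \left(-163\right)}{-72836} = \left(8 - 326\right) \left(- \frac{1}{72836}\right) = \left(-318\right) \left(- \frac{1}{72836}\right) = \frac{159}{36418}$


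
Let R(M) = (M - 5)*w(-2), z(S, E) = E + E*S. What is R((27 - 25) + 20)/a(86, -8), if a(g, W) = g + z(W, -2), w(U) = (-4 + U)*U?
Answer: 51/25 ≈ 2.0400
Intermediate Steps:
w(U) = U*(-4 + U)
a(g, W) = -2 + g - 2*W (a(g, W) = g - 2*(1 + W) = g + (-2 - 2*W) = -2 + g - 2*W)
R(M) = -60 + 12*M (R(M) = (M - 5)*(-2*(-4 - 2)) = (-5 + M)*(-2*(-6)) = (-5 + M)*12 = -60 + 12*M)
R((27 - 25) + 20)/a(86, -8) = (-60 + 12*((27 - 25) + 20))/(-2 + 86 - 2*(-8)) = (-60 + 12*(2 + 20))/(-2 + 86 + 16) = (-60 + 12*22)/100 = (-60 + 264)*(1/100) = 204*(1/100) = 51/25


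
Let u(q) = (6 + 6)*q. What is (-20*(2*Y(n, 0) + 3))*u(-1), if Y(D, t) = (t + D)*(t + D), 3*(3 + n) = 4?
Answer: 6160/3 ≈ 2053.3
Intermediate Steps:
n = -5/3 (n = -3 + (⅓)*4 = -3 + 4/3 = -5/3 ≈ -1.6667)
u(q) = 12*q
Y(D, t) = (D + t)² (Y(D, t) = (D + t)*(D + t) = (D + t)²)
(-20*(2*Y(n, 0) + 3))*u(-1) = (-20*(2*(-5/3 + 0)² + 3))*(12*(-1)) = -20*(2*(-5/3)² + 3)*(-12) = -20*(2*(25/9) + 3)*(-12) = -20*(50/9 + 3)*(-12) = -20*77/9*(-12) = -1540/9*(-12) = 6160/3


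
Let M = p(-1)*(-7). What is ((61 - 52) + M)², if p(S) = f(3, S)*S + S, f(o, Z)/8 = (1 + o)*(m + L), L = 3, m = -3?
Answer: 256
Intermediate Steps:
f(o, Z) = 0 (f(o, Z) = 8*((1 + o)*(-3 + 3)) = 8*((1 + o)*0) = 8*0 = 0)
p(S) = S (p(S) = 0*S + S = 0 + S = S)
M = 7 (M = -1*(-7) = 7)
((61 - 52) + M)² = ((61 - 52) + 7)² = (9 + 7)² = 16² = 256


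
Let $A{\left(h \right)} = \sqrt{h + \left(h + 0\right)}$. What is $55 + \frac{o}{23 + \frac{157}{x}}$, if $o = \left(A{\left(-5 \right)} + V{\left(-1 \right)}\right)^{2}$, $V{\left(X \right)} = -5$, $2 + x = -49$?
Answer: $\frac{56645}{1016} - \frac{255 i \sqrt{10}}{508} \approx 55.753 - 1.5874 i$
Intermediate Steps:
$x = -51$ ($x = -2 - 49 = -51$)
$A{\left(h \right)} = \sqrt{2} \sqrt{h}$ ($A{\left(h \right)} = \sqrt{h + h} = \sqrt{2 h} = \sqrt{2} \sqrt{h}$)
$o = \left(-5 + i \sqrt{10}\right)^{2}$ ($o = \left(\sqrt{2} \sqrt{-5} - 5\right)^{2} = \left(\sqrt{2} i \sqrt{5} - 5\right)^{2} = \left(i \sqrt{10} - 5\right)^{2} = \left(-5 + i \sqrt{10}\right)^{2} \approx 15.0 - 31.623 i$)
$55 + \frac{o}{23 + \frac{157}{x}} = 55 + \frac{\left(5 - i \sqrt{10}\right)^{2}}{23 + \frac{157}{-51}} = 55 + \frac{\left(5 - i \sqrt{10}\right)^{2}}{23 + 157 \left(- \frac{1}{51}\right)} = 55 + \frac{\left(5 - i \sqrt{10}\right)^{2}}{23 - \frac{157}{51}} = 55 + \frac{\left(5 - i \sqrt{10}\right)^{2}}{\frac{1016}{51}} = 55 + \left(5 - i \sqrt{10}\right)^{2} \cdot \frac{51}{1016} = 55 + \frac{51 \left(5 - i \sqrt{10}\right)^{2}}{1016}$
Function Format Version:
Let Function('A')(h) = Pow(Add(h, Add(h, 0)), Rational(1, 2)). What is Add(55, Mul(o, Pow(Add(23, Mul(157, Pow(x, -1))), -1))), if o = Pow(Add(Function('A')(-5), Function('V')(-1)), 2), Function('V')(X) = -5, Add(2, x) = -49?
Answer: Add(Rational(56645, 1016), Mul(Rational(-255, 508), I, Pow(10, Rational(1, 2)))) ≈ Add(55.753, Mul(-1.5874, I))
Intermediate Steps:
x = -51 (x = Add(-2, -49) = -51)
Function('A')(h) = Mul(Pow(2, Rational(1, 2)), Pow(h, Rational(1, 2))) (Function('A')(h) = Pow(Add(h, h), Rational(1, 2)) = Pow(Mul(2, h), Rational(1, 2)) = Mul(Pow(2, Rational(1, 2)), Pow(h, Rational(1, 2))))
o = Pow(Add(-5, Mul(I, Pow(10, Rational(1, 2)))), 2) (o = Pow(Add(Mul(Pow(2, Rational(1, 2)), Pow(-5, Rational(1, 2))), -5), 2) = Pow(Add(Mul(Pow(2, Rational(1, 2)), Mul(I, Pow(5, Rational(1, 2)))), -5), 2) = Pow(Add(Mul(I, Pow(10, Rational(1, 2))), -5), 2) = Pow(Add(-5, Mul(I, Pow(10, Rational(1, 2)))), 2) ≈ Add(15.000, Mul(-31.623, I)))
Add(55, Mul(o, Pow(Add(23, Mul(157, Pow(x, -1))), -1))) = Add(55, Mul(Pow(Add(5, Mul(-1, I, Pow(10, Rational(1, 2)))), 2), Pow(Add(23, Mul(157, Pow(-51, -1))), -1))) = Add(55, Mul(Pow(Add(5, Mul(-1, I, Pow(10, Rational(1, 2)))), 2), Pow(Add(23, Mul(157, Rational(-1, 51))), -1))) = Add(55, Mul(Pow(Add(5, Mul(-1, I, Pow(10, Rational(1, 2)))), 2), Pow(Add(23, Rational(-157, 51)), -1))) = Add(55, Mul(Pow(Add(5, Mul(-1, I, Pow(10, Rational(1, 2)))), 2), Pow(Rational(1016, 51), -1))) = Add(55, Mul(Pow(Add(5, Mul(-1, I, Pow(10, Rational(1, 2)))), 2), Rational(51, 1016))) = Add(55, Mul(Rational(51, 1016), Pow(Add(5, Mul(-1, I, Pow(10, Rational(1, 2)))), 2)))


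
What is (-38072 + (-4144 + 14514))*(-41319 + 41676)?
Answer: -9889614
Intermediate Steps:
(-38072 + (-4144 + 14514))*(-41319 + 41676) = (-38072 + 10370)*357 = -27702*357 = -9889614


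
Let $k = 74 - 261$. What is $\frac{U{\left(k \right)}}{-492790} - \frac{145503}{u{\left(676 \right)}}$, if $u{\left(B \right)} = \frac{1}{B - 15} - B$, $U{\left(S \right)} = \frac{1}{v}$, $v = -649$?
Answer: $\frac{2050636726634651}{9527139130190} \approx 215.24$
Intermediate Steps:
$k = -187$ ($k = 74 - 261 = -187$)
$U{\left(S \right)} = - \frac{1}{649}$ ($U{\left(S \right)} = \frac{1}{-649} = - \frac{1}{649}$)
$u{\left(B \right)} = \frac{1}{-15 + B} - B$
$\frac{U{\left(k \right)}}{-492790} - \frac{145503}{u{\left(676 \right)}} = - \frac{1}{649 \left(-492790\right)} - \frac{145503}{\frac{1}{-15 + 676} \left(1 - 676^{2} + 15 \cdot 676\right)} = \left(- \frac{1}{649}\right) \left(- \frac{1}{492790}\right) - \frac{145503}{\frac{1}{661} \left(1 - 456976 + 10140\right)} = \frac{1}{319820710} - \frac{145503}{\frac{1}{661} \left(1 - 456976 + 10140\right)} = \frac{1}{319820710} - \frac{145503}{\frac{1}{661} \left(-446835\right)} = \frac{1}{319820710} - \frac{145503}{- \frac{446835}{661}} = \frac{1}{319820710} - - \frac{32059161}{148945} = \frac{1}{319820710} + \frac{32059161}{148945} = \frac{2050636726634651}{9527139130190}$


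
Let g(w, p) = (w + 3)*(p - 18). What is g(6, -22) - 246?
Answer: -606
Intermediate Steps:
g(w, p) = (-18 + p)*(3 + w) (g(w, p) = (3 + w)*(-18 + p) = (-18 + p)*(3 + w))
g(6, -22) - 246 = (-54 - 18*6 + 3*(-22) - 22*6) - 246 = (-54 - 108 - 66 - 132) - 246 = -360 - 246 = -606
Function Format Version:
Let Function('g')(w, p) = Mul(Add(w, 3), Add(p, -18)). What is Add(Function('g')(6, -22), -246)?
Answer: -606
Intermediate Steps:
Function('g')(w, p) = Mul(Add(-18, p), Add(3, w)) (Function('g')(w, p) = Mul(Add(3, w), Add(-18, p)) = Mul(Add(-18, p), Add(3, w)))
Add(Function('g')(6, -22), -246) = Add(Add(-54, Mul(-18, 6), Mul(3, -22), Mul(-22, 6)), -246) = Add(Add(-54, -108, -66, -132), -246) = Add(-360, -246) = -606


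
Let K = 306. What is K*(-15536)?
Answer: -4754016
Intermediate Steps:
K*(-15536) = 306*(-15536) = -4754016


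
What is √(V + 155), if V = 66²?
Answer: √4511 ≈ 67.164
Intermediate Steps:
V = 4356
√(V + 155) = √(4356 + 155) = √4511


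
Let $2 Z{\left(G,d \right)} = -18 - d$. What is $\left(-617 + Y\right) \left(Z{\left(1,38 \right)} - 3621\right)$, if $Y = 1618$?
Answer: $-3652649$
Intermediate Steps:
$Z{\left(G,d \right)} = -9 - \frac{d}{2}$ ($Z{\left(G,d \right)} = \frac{-18 - d}{2} = -9 - \frac{d}{2}$)
$\left(-617 + Y\right) \left(Z{\left(1,38 \right)} - 3621\right) = \left(-617 + 1618\right) \left(\left(-9 - 19\right) - 3621\right) = 1001 \left(\left(-9 - 19\right) - 3621\right) = 1001 \left(-28 - 3621\right) = 1001 \left(-3649\right) = -3652649$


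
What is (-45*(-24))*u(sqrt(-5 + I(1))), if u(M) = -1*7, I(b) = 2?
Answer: -7560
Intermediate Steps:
u(M) = -7
(-45*(-24))*u(sqrt(-5 + I(1))) = -45*(-24)*(-7) = 1080*(-7) = -7560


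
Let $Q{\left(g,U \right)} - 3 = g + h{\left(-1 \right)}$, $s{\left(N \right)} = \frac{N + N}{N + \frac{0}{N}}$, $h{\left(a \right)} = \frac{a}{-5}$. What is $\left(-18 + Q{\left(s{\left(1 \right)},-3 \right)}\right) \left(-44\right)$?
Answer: $\frac{2816}{5} \approx 563.2$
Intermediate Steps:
$h{\left(a \right)} = - \frac{a}{5}$ ($h{\left(a \right)} = a \left(- \frac{1}{5}\right) = - \frac{a}{5}$)
$s{\left(N \right)} = 2$ ($s{\left(N \right)} = \frac{2 N}{N + 0} = \frac{2 N}{N} = 2$)
$Q{\left(g,U \right)} = \frac{16}{5} + g$ ($Q{\left(g,U \right)} = 3 + \left(g - - \frac{1}{5}\right) = 3 + \left(g + \frac{1}{5}\right) = 3 + \left(\frac{1}{5} + g\right) = \frac{16}{5} + g$)
$\left(-18 + Q{\left(s{\left(1 \right)},-3 \right)}\right) \left(-44\right) = \left(-18 + \left(\frac{16}{5} + 2\right)\right) \left(-44\right) = \left(-18 + \frac{26}{5}\right) \left(-44\right) = \left(- \frac{64}{5}\right) \left(-44\right) = \frac{2816}{5}$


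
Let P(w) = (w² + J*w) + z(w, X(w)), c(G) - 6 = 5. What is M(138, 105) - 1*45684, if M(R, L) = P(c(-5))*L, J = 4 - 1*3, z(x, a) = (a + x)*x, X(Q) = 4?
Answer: -14499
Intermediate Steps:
c(G) = 11 (c(G) = 6 + 5 = 11)
z(x, a) = x*(a + x)
J = 1 (J = 4 - 3 = 1)
P(w) = w + w² + w*(4 + w) (P(w) = (w² + 1*w) + w*(4 + w) = (w² + w) + w*(4 + w) = (w + w²) + w*(4 + w) = w + w² + w*(4 + w))
M(R, L) = 297*L (M(R, L) = (11*(5 + 2*11))*L = (11*(5 + 22))*L = (11*27)*L = 297*L)
M(138, 105) - 1*45684 = 297*105 - 1*45684 = 31185 - 45684 = -14499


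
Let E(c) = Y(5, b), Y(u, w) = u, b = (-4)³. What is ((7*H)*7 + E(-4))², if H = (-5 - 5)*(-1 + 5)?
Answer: 3822025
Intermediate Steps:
b = -64
E(c) = 5
H = -40 (H = -10*4 = -40)
((7*H)*7 + E(-4))² = ((7*(-40))*7 + 5)² = (-280*7 + 5)² = (-1960 + 5)² = (-1955)² = 3822025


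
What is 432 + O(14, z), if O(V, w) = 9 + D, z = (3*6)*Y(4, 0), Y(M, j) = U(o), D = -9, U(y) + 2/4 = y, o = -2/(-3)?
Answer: 432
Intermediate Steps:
o = ⅔ (o = -2*(-⅓) = ⅔ ≈ 0.66667)
U(y) = -½ + y
Y(M, j) = ⅙ (Y(M, j) = -½ + ⅔ = ⅙)
z = 3 (z = (3*6)*(⅙) = 18*(⅙) = 3)
O(V, w) = 0 (O(V, w) = 9 - 9 = 0)
432 + O(14, z) = 432 + 0 = 432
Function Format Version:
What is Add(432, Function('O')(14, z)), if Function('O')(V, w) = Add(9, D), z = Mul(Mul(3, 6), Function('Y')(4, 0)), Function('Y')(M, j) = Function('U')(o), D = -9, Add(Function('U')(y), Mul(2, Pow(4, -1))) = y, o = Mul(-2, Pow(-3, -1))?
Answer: 432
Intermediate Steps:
o = Rational(2, 3) (o = Mul(-2, Rational(-1, 3)) = Rational(2, 3) ≈ 0.66667)
Function('U')(y) = Add(Rational(-1, 2), y)
Function('Y')(M, j) = Rational(1, 6) (Function('Y')(M, j) = Add(Rational(-1, 2), Rational(2, 3)) = Rational(1, 6))
z = 3 (z = Mul(Mul(3, 6), Rational(1, 6)) = Mul(18, Rational(1, 6)) = 3)
Function('O')(V, w) = 0 (Function('O')(V, w) = Add(9, -9) = 0)
Add(432, Function('O')(14, z)) = Add(432, 0) = 432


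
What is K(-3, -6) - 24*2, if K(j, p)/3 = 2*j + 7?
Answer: -45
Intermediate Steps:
K(j, p) = 21 + 6*j (K(j, p) = 3*(2*j + 7) = 3*(7 + 2*j) = 21 + 6*j)
K(-3, -6) - 24*2 = (21 + 6*(-3)) - 24*2 = (21 - 18) - 48 = 3 - 48 = -45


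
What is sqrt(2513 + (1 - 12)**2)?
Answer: sqrt(2634) ≈ 51.323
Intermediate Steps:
sqrt(2513 + (1 - 12)**2) = sqrt(2513 + (-11)**2) = sqrt(2513 + 121) = sqrt(2634)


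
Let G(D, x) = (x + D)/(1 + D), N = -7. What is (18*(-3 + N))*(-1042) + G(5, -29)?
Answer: 187556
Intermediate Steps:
G(D, x) = (D + x)/(1 + D)
(18*(-3 + N))*(-1042) + G(5, -29) = (18*(-3 - 7))*(-1042) + (5 - 29)/(1 + 5) = (18*(-10))*(-1042) - 24/6 = -180*(-1042) + (⅙)*(-24) = 187560 - 4 = 187556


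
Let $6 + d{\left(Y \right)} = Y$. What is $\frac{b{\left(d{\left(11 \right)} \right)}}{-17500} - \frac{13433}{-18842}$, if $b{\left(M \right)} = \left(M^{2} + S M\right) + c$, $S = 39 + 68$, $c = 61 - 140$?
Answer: $\frac{113007249}{164867500} \approx 0.68544$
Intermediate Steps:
$d{\left(Y \right)} = -6 + Y$
$c = -79$ ($c = 61 - 140 = -79$)
$S = 107$
$b{\left(M \right)} = -79 + M^{2} + 107 M$ ($b{\left(M \right)} = \left(M^{2} + 107 M\right) - 79 = -79 + M^{2} + 107 M$)
$\frac{b{\left(d{\left(11 \right)} \right)}}{-17500} - \frac{13433}{-18842} = \frac{-79 + \left(-6 + 11\right)^{2} + 107 \left(-6 + 11\right)}{-17500} - \frac{13433}{-18842} = \left(-79 + 5^{2} + 107 \cdot 5\right) \left(- \frac{1}{17500}\right) - - \frac{13433}{18842} = \left(-79 + 25 + 535\right) \left(- \frac{1}{17500}\right) + \frac{13433}{18842} = 481 \left(- \frac{1}{17500}\right) + \frac{13433}{18842} = - \frac{481}{17500} + \frac{13433}{18842} = \frac{113007249}{164867500}$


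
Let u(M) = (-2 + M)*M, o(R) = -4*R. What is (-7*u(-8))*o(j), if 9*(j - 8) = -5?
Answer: 150080/9 ≈ 16676.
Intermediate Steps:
j = 67/9 (j = 8 + (⅑)*(-5) = 8 - 5/9 = 67/9 ≈ 7.4444)
u(M) = M*(-2 + M)
(-7*u(-8))*o(j) = (-(-56)*(-2 - 8))*(-4*67/9) = -(-56)*(-10)*(-268/9) = -7*80*(-268/9) = -560*(-268/9) = 150080/9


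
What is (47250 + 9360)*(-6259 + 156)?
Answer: -345490830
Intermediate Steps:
(47250 + 9360)*(-6259 + 156) = 56610*(-6103) = -345490830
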